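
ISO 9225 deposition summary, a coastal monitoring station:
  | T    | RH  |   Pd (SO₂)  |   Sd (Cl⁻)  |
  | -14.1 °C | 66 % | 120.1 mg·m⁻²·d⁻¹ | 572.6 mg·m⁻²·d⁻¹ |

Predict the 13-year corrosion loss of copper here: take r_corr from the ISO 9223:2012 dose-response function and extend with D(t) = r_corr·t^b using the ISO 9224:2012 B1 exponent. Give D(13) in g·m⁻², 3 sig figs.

copper: temperature factor f = +0.126·(-24.1) = -3.0366
  sulphur-dioxide contribution → 0.04338 μm/a
  chloride contribution → 0.307 μm/a
  total first-year rate 0.3504 μm/a
Long-term exponent b (ISO 9224 Table 2, B1) = 0.667
  D(13) = 0.3504 × 13^0.667 = 0.3504 × 5.534 = 1.939 μm
  Mass loss = 1.939 μm × 8.96 g/cm³ = 17.37 g·m⁻²

D(13) = 17.4 g·m⁻²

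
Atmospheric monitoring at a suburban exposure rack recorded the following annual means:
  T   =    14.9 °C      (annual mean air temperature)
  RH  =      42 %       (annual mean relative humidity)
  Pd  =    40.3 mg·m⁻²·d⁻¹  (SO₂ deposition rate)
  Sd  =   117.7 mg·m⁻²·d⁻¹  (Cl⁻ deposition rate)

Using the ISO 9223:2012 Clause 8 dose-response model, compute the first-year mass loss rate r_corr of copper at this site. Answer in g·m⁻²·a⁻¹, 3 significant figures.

r_corr = 4.13 g·m⁻²·a⁻¹

copper: temperature factor f = -0.080·(4.9) = -0.3920
  sulphur-dioxide contribution → 0.1116 μm/a
  chloride contribution → 0.3496 μm/a
  ⇒ r_corr(copper) = 0.4612 μm/a
Convert to mass loss: 0.4612 μm/a × 8.96 g/cm³ = 4.132 g·m⁻²·a⁻¹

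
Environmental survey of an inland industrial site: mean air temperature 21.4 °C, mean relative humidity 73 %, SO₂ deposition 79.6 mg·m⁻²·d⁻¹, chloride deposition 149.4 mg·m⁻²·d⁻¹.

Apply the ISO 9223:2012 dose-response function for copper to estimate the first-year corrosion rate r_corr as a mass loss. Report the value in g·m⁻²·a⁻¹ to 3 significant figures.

copper: f(T) = -0.080·(T−10) [T>10 °C] = -0.9120
  SO₂ term: 0.0053·79.6^0.26·exp(0.059·73-0.9120) = 0.4931
  Sd branch = 0.01025·Sd^0.27·e^(0.036·RH+0.049·T) = 1.565 μm/a
  r_corr = 0.4931 + 1.565 = 2.058 μm/a
Convert to mass loss: 2.058 μm/a × 8.96 g/cm³ = 18.44 g·m⁻²·a⁻¹

r_corr = 18.4 g·m⁻²·a⁻¹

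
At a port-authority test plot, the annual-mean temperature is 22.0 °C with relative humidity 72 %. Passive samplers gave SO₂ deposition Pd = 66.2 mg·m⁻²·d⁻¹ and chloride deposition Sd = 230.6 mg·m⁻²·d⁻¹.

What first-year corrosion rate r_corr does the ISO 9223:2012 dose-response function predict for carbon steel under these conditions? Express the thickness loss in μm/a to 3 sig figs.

carbon steel: temperature factor f = -0.054·(12.0) = -0.6480
  sulphur-dioxide contribution → 34.58 μm/a
  chloride contribution → 77.2 μm/a
  ⇒ r_corr(carbon steel) = 111.8 μm/a

r_corr = 112 μm/a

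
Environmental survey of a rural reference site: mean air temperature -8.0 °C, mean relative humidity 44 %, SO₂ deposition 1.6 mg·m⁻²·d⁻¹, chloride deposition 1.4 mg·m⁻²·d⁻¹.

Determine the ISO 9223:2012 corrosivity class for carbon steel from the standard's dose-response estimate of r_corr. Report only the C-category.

C1

carbon steel: temperature factor f = +0.150·(-18.0) = -2.7000
  SO₂ term: 1.77·1.6^0.52·exp(0.02·44-2.7000) = 0.3662
  Sd branch = 0.102·Sd^0.62·e^(0.033·RH+0.04·T) = 0.3898 μm/a
  r_corr = 0.3662 + 0.3898 = 0.756 μm/a
0.756 μm/a falls in (0, 1.3] for carbon steel → category C1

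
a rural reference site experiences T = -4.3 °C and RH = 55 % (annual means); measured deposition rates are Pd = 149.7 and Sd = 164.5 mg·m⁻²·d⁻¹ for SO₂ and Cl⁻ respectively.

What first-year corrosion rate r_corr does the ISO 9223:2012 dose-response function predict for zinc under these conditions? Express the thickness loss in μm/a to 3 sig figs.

r_corr = 1.20 μm/a

zinc: temperature factor f = +0.038·(-14.3) = -0.5434
  SO₂ term: 0.0129·149.7^0.44·exp(0.046·55-0.5434) = 0.852
  Sd branch = 0.0175·Sd^0.57·e^(0.008·RH+0.085·T) = 0.3456 μm/a
  r_corr = 0.852 + 0.3456 = 1.198 μm/a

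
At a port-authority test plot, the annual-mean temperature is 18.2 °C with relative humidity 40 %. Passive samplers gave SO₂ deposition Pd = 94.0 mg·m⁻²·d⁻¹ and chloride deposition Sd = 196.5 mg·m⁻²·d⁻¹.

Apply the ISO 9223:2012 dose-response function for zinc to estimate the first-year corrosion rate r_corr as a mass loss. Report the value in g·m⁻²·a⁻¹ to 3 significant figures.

zinc: T>10 °C ⇒ hinge -0.071·(18.2−10) = -0.5822
  sulphur-dioxide contribution → 0.335 μm/a
  chloride contribution → 2.297 μm/a
  total first-year rate 2.632 μm/a
Convert to mass loss: 2.632 μm/a × 7.14 g/cm³ = 18.79 g·m⁻²·a⁻¹

r_corr = 18.8 g·m⁻²·a⁻¹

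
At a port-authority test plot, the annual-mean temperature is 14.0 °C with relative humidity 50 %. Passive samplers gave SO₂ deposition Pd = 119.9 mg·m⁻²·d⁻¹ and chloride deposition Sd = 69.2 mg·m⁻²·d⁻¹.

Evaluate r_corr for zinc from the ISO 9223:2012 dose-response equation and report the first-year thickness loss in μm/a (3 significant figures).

r_corr = 1.76 μm/a

zinc: temperature factor f = -0.071·(4.0) = -0.2840
  SO₂ term: 0.0129·119.9^0.44·exp(0.046·50-0.2840) = 0.7958
  Sd branch = 0.0175·Sd^0.57·e^(0.008·RH+0.085·T) = 0.9603 μm/a
  r_corr = 0.7958 + 0.9603 = 1.756 μm/a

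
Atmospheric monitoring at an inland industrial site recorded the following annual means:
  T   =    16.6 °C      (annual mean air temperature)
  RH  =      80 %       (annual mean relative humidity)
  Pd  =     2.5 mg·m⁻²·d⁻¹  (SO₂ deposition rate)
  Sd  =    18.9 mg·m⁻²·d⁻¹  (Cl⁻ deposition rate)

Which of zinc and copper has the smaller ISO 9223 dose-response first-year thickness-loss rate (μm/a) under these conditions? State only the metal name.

zinc

zinc: f(T) = -0.071·(T−10) [T>10 °C] = -0.4686
  sulphur-dioxide contribution → 0.479 μm/a
  chloride contribution → 0.7267 μm/a
  total first-year rate 1.206 μm/a
copper: temperature factor f = -0.080·(6.6) = -0.5280
  sulphur-dioxide contribution → 0.4449 μm/a
  chloride contribution → 0.9107 μm/a
  ⇒ r_corr(copper) = 1.356 μm/a
Ordering by μm/a: copper (1.36) > zinc (1.21)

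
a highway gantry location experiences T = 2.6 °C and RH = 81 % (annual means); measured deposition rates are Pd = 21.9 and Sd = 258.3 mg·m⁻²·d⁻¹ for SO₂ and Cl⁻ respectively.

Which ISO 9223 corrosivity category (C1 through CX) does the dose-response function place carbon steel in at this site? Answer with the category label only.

C4

carbon steel: temperature factor f = +0.150·(-7.4) = -1.1100
  sulphur-dioxide contribution → 14.67 μm/a
  chloride contribution → 51.3 μm/a
  total first-year rate 65.98 μm/a
66 μm/a falls in (50, 80] for carbon steel → category C4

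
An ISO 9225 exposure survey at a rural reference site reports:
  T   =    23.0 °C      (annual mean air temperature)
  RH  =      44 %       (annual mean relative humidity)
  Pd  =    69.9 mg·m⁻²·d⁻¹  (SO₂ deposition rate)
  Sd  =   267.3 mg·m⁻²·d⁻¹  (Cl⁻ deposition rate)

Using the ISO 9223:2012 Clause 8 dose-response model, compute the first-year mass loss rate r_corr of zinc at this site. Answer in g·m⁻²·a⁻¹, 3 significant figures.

r_corr = 32.1 g·m⁻²·a⁻¹

zinc: temperature factor f = -0.071·(13.0) = -0.9230
  sulphur-dioxide contribution → 0.2514 μm/a
  chloride contribution → 4.25 μm/a
  ⇒ r_corr(zinc) = 4.501 μm/a
Convert to mass loss: 4.501 μm/a × 7.14 g/cm³ = 32.14 g·m⁻²·a⁻¹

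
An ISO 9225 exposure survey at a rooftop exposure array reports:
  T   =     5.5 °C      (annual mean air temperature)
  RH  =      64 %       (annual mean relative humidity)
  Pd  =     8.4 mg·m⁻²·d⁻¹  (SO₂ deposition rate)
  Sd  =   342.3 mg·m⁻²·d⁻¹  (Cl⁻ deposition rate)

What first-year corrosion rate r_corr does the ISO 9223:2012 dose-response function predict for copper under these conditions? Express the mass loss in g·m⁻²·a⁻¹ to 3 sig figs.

copper: temperature factor f = +0.126·(-4.5) = -0.5670
  sulphur-dioxide contribution → 0.2282 μm/a
  chloride contribution → 0.6496 μm/a
  total first-year rate 0.8778 μm/a
Convert to mass loss: 0.8778 μm/a × 8.96 g/cm³ = 7.865 g·m⁻²·a⁻¹

r_corr = 7.87 g·m⁻²·a⁻¹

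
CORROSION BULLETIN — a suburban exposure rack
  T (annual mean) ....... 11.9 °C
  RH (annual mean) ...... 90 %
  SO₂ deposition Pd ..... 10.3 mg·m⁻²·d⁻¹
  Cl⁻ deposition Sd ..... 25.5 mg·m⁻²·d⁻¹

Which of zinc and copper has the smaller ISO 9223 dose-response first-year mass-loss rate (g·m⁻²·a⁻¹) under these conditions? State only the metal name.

zinc: T>10 °C ⇒ hinge -0.071·(11.9−10) = -0.1349
  Pd branch = 0.0129·Pd^0.44·e^(0.046·RH+f) = 1.975 μm/a
  Sd branch = 0.0175·Sd^0.57·e^(0.008·RH+0.085·T) = 0.6262 μm/a
  r_corr = 1.975 + 0.6262 = 2.602 μm/a
  mass loss = 2.602 μm/a × 7.14 g/cm³ = 18.57 g·m⁻²·a⁻¹
copper: temperature factor f = -0.080·(1.9) = -0.1520
  Pd branch = 0.0053·Pd^0.26·e^(0.059·RH+f) = 1.689 μm/a
  Cl⁻ term: 0.01025·25.5^0.27·exp(0.036·90+0.049·11.9) = 1.124
  r_corr = 1.689 + 1.124 = 2.813 μm/a
  mass loss = 2.813 μm/a × 8.96 g/cm³ = 25.21 g·m⁻²·a⁻¹
Ordering by g·m⁻²·a⁻¹: copper (25.2) > zinc (18.6)

zinc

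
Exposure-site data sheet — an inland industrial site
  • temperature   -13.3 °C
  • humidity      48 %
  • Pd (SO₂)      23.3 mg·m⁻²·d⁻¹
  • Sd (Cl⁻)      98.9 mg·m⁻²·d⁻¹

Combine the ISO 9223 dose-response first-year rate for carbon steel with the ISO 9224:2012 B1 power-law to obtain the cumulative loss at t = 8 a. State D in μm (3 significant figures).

D(8) = 17.1 μm

carbon steel: T≤10 °C ⇒ hinge +0.150·(-13.3−10) = -3.4950
  sulphur-dioxide contribution → 0.7212 μm/a
  chloride contribution → 5.041 μm/a
  total first-year rate 5.762 μm/a
Long-term exponent b (ISO 9224 Table 2, B1) = 0.523
  D(8) = 5.762 × 8^0.523 = 5.762 × 2.967 = 17.1 μm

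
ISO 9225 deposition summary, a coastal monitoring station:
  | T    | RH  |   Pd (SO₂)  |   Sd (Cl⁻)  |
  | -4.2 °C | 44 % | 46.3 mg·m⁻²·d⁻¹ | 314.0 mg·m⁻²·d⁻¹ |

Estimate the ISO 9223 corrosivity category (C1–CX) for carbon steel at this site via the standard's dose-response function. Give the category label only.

carbon steel: T≤10 °C ⇒ hinge +0.150·(-4.2−10) = -2.1300
  Pd branch = 1.77·Pd^0.52·e^(0.02·RH+f) = 3.726 μm/a
  Cl⁻ term: 0.102·314.0^0.62·exp(0.033·44+0.04·-4.2) = 13.01
  r_corr = 3.726 + 13.01 = 16.74 μm/a
Category bounds: 1.3…25 μm/a bracket r_corr ⇒ C2

C2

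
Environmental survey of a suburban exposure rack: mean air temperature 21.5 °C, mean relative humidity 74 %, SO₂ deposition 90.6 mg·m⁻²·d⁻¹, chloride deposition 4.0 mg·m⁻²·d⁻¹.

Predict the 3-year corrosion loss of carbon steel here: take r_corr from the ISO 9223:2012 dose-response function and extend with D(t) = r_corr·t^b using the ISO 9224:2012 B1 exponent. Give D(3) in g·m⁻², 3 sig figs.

D(3) = 698 g·m⁻²

carbon steel: T>10 °C ⇒ hinge -0.054·(21.5−10) = -0.6210
  sulphur-dioxide contribution → 43.53 μm/a
  chloride contribution → 6.545 μm/a
  ⇒ r_corr(carbon steel) = 50.07 μm/a
Long-term exponent b (ISO 9224 Table 2, B1) = 0.523
  D(3) = 50.07 × 3^0.523 = 50.07 × 1.776 = 88.94 μm
  Mass loss = 88.94 μm × 7.85 g/cm³ = 698.2 g·m⁻²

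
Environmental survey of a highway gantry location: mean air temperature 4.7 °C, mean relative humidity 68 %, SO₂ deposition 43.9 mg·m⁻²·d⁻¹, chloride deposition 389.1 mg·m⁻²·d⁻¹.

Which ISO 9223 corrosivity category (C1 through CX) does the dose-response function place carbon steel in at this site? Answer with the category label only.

carbon steel: T≤10 °C ⇒ hinge +0.150·(4.7−10) = -0.7950
  sulphur-dioxide contribution → 22.26 μm/a
  chloride contribution → 46.84 μm/a
  total first-year rate 69.1 μm/a
ISO 9223 Table 2 (carbon steel): 50 < 69.1 ≤ 80 μm/a ⇒ C4

C4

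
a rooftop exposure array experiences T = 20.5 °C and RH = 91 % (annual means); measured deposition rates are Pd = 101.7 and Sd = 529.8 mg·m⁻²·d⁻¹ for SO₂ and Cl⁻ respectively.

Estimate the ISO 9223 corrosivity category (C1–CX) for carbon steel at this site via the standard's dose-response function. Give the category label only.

carbon steel: f(T) = -0.054·(T−10) [T>10 °C] = -0.5670
  Pd branch = 1.77·Pd^0.52·e^(0.02·RH+f) = 68.54 μm/a
  Cl⁻ term: 0.102·529.8^0.62·exp(0.033·91+0.04·20.5) = 228
  sum: 68.54 + 228 → r_corr = 296.5 μm/a
Category bounds: 200…700 μm/a bracket r_corr ⇒ CX

CX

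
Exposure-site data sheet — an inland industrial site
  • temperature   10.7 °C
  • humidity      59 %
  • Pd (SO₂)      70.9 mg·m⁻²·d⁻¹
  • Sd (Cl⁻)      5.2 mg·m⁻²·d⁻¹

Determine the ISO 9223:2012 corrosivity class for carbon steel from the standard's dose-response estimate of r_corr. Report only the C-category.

C4

carbon steel: T>10 °C ⇒ hinge -0.054·(10.7−10) = -0.0378
  SO₂ term: 1.77·70.9^0.52·exp(0.02·59-0.0378) = 50.86
  Cl⁻ term: 0.102·5.2^0.62·exp(0.033·59+0.04·10.7) = 3.048
  sum: 50.86 + 3.048 → r_corr = 53.91 μm/a
Category bounds: 50…80 μm/a bracket r_corr ⇒ C4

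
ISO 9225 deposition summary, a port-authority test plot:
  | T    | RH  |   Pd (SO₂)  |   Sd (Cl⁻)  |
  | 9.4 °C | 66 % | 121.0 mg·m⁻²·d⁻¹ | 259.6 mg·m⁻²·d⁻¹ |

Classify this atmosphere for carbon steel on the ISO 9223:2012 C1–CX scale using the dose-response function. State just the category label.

C5

carbon steel: T≤10 °C ⇒ hinge +0.150·(9.4−10) = -0.0900
  Pd branch = 1.77·Pd^0.52·e^(0.02·RH+f) = 73.32 μm/a
  Cl⁻ term: 0.102·259.6^0.62·exp(0.033·66+0.04·9.4) = 41.18
  sum: 73.32 + 41.18 → r_corr = 114.5 μm/a
ISO 9223 Table 2 (carbon steel): 80 < 114 ≤ 200 μm/a ⇒ C5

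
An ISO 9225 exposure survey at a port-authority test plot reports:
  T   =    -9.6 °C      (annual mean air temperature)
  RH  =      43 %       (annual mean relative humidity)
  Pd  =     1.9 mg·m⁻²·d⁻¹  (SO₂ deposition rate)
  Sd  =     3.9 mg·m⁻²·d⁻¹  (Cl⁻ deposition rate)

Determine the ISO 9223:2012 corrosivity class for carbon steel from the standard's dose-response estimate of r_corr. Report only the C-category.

carbon steel: f(T) = +0.150·(T−10) [T≤10 °C] = -2.9400
  SO₂ term: 1.77·1.9^0.52·exp(0.02·43-2.9400) = 0.3087
  Sd branch = 0.102·Sd^0.62·e^(0.033·RH+0.04·T) = 0.6677 μm/a
  r_corr = 0.3087 + 0.6677 = 0.9764 μm/a
ISO 9223 Table 2 (carbon steel): 0 < 0.976 ≤ 1.3 μm/a ⇒ C1

C1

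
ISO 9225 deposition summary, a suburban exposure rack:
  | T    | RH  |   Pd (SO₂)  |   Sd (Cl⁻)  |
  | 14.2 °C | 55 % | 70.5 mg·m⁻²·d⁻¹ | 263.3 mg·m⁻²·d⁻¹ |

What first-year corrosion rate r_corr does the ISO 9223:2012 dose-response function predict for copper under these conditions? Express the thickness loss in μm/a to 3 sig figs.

r_corr = 0.964 μm/a

copper: f(T) = -0.080·(T−10) [T>10 °C] = -0.3360
  Pd branch = 0.0053·Pd^0.26·e^(0.059·RH+f) = 0.2939 μm/a
  Sd branch = 0.01025·Sd^0.27·e^(0.036·RH+0.049·T) = 0.6704 μm/a
  sum: 0.2939 + 0.6704 → r_corr = 0.9643 μm/a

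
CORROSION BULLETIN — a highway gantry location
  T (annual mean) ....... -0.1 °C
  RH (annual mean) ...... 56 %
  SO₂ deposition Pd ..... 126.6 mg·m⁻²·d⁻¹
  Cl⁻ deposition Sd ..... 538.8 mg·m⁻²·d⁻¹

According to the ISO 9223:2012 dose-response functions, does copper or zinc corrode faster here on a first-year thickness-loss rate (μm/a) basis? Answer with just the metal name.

copper: temperature factor f = +0.126·(-10.1) = -1.2726
  sulphur-dioxide contribution → 0.1423 μm/a
  chloride contribution → 0.4184 μm/a
  ⇒ r_corr(copper) = 0.5607 μm/a
zinc: T≤10 °C ⇒ hinge +0.038·(-0.1−10) = -0.3838
  sulphur-dioxide contribution → 0.9721 μm/a
  chloride contribution → 0.9791 μm/a
  ⇒ r_corr(zinc) = 1.951 μm/a
Ordering by μm/a: zinc (1.95) > copper (0.561)

zinc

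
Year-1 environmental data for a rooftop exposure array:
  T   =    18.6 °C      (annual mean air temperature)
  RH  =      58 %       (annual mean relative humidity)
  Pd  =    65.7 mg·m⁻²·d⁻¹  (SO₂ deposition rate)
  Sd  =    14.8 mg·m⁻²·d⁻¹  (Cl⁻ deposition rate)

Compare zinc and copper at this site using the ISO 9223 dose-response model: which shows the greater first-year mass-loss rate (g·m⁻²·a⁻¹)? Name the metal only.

zinc: temperature factor f = -0.071·(8.6) = -0.6106
  SO₂ term: 0.0129·65.7^0.44·exp(0.046·58-0.6106) = 0.6366
  Cl⁻ term: 0.0175·14.8^0.57·exp(0.008·58+0.085·18.6) = 0.6284
  r_corr = 0.6366 + 0.6284 = 1.265 μm/a
  mass loss = 1.265 μm/a × 7.14 g/cm³ = 9.032 g·m⁻²·a⁻¹
copper: f(T) = -0.080·(T−10) [T>10 °C] = -0.6880
  Pd branch = 0.0053·Pd^0.26·e^(0.059·RH+f) = 0.2422 μm/a
  Sd branch = 0.01025·Sd^0.27·e^(0.036·RH+0.049·T) = 0.4259 μm/a
  r_corr = 0.2422 + 0.4259 = 0.6681 μm/a
  mass loss = 0.6681 μm/a × 8.96 g/cm³ = 5.986 g·m⁻²·a⁻¹
Ordering by g·m⁻²·a⁻¹: zinc (9.03) > copper (5.99)

zinc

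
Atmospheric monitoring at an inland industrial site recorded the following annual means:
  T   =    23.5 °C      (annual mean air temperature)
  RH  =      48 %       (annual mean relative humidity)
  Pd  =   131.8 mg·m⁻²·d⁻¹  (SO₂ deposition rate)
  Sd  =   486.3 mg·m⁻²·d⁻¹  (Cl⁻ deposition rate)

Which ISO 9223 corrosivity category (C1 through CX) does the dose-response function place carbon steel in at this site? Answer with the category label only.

carbon steel: f(T) = -0.054·(T−10) [T>10 °C] = -0.7290
  Pd branch = 1.77·Pd^0.52·e^(0.02·RH+f) = 28.23 μm/a
  Sd branch = 0.102·Sd^0.62·e^(0.033·RH+0.04·T) = 58.97 μm/a
  r_corr = 28.23 + 58.97 = 87.2 μm/a
Category bounds: 80…200 μm/a bracket r_corr ⇒ C5

C5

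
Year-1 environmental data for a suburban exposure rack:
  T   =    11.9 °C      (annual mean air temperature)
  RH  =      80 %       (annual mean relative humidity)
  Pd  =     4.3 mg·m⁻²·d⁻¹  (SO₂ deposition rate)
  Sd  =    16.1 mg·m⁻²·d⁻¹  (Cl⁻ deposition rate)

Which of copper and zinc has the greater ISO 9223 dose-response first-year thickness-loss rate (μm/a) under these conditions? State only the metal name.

copper

copper: f(T) = -0.080·(T−10) [T>10 °C] = -0.1520
  SO₂ term: 0.0053·4.3^0.26·exp(0.059·80-0.1520) = 0.7462
  Cl⁻ term: 0.01025·16.1^0.27·exp(0.036·80+0.049·11.9) = 0.6927
  r_corr = 0.7462 + 0.6927 = 1.439 μm/a
zinc: T>10 °C ⇒ hinge -0.071·(11.9−10) = -0.1349
  SO₂ term: 0.0129·4.3^0.44·exp(0.046·80-0.1349) = 0.849
  Cl⁻ term: 0.0175·16.1^0.57·exp(0.008·80+0.085·11.9) = 0.4448
  sum: 0.849 + 0.4448 → r_corr = 1.294 μm/a
Ordering by μm/a: copper (1.44) > zinc (1.29)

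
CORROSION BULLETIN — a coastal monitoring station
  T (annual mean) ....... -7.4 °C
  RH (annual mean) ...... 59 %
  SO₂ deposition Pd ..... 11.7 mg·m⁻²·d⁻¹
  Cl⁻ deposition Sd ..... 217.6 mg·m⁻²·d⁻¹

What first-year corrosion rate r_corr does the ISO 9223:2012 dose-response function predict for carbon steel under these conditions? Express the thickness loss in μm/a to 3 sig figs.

r_corr = 16.5 μm/a

carbon steel: temperature factor f = +0.150·(-17.4) = -2.6100
  sulphur-dioxide contribution → 1.522 μm/a
  chloride contribution → 14.96 μm/a
  ⇒ r_corr(carbon steel) = 16.48 μm/a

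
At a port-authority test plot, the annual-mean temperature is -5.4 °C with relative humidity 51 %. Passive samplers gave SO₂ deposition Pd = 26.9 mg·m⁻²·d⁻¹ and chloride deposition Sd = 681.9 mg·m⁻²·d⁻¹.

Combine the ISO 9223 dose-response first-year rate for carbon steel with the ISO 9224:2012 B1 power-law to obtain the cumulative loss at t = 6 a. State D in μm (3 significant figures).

carbon steel: temperature factor f = +0.150·(-15.4) = -2.3100
  sulphur-dioxide contribution → 2.699 μm/a
  chloride contribution → 25.27 μm/a
  ⇒ r_corr(carbon steel) = 27.97 μm/a
Power-law: D(6) = r_corr · 6^0.523
  D(6) = 27.97 × 6^0.523 = 27.97 × 2.553 = 71.39 μm

D(6) = 71.4 μm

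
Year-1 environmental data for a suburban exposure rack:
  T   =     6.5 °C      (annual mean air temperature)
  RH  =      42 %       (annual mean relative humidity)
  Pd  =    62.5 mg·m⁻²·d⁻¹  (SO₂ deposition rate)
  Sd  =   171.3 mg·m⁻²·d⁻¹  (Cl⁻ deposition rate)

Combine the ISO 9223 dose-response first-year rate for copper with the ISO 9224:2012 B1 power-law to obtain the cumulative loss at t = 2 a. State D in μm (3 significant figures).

copper: T≤10 °C ⇒ hinge +0.126·(6.5−10) = -0.4410
  SO₂ term: 0.0053·62.5^0.26·exp(0.059·42-0.4410) = 0.1191
  Cl⁻ term: 0.01025·171.3^0.27·exp(0.036·42+0.049·6.5) = 0.2563
  r_corr = 0.1191 + 0.2563 = 0.3754 μm/a
Power-law: D(2) = r_corr · 2^0.667
  D(2) = 0.3754 × 2^0.667 = 0.3754 × 1.588 = 0.5961 μm

D(2) = 0.596 μm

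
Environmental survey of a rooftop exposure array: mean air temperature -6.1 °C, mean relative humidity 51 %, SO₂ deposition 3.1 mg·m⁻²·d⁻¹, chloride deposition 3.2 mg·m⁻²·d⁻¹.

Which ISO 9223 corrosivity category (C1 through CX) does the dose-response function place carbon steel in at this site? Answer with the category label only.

C2

carbon steel: T≤10 °C ⇒ hinge +0.150·(-6.1−10) = -2.4150
  SO₂ term: 1.77·3.1^0.52·exp(0.02·51-2.4150) = 0.79
  Sd branch = 0.102·Sd^0.62·e^(0.033·RH+0.04·T) = 0.8846 μm/a
  sum: 0.79 + 0.8846 → r_corr = 1.675 μm/a
1.67 μm/a falls in (1.3, 25] for carbon steel → category C2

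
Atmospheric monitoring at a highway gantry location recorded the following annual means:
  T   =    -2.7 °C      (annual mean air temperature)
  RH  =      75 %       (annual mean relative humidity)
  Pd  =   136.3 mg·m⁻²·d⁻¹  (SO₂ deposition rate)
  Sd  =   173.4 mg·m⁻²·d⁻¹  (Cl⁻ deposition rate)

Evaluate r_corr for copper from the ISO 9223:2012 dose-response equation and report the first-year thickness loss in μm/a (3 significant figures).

copper: T≤10 °C ⇒ hinge +0.126·(-2.7−10) = -1.6002
  SO₂ term: 0.0053·136.3^0.26·exp(0.059·75-1.6002) = 0.3207
  Cl⁻ term: 0.01025·173.4^0.27·exp(0.036·75+0.049·-2.7) = 0.5375
  sum: 0.3207 + 0.5375 → r_corr = 0.8582 μm/a

r_corr = 0.858 μm/a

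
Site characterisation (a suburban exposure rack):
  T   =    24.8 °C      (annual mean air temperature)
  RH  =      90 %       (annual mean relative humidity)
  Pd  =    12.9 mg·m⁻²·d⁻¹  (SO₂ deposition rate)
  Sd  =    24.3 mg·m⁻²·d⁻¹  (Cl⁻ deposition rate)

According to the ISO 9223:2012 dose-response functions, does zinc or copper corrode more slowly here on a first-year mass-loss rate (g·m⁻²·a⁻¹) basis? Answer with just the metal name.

zinc

zinc: T>10 °C ⇒ hinge -0.071·(24.8−10) = -1.0508
  SO₂ term: 0.0129·12.9^0.44·exp(0.046·90-1.0508) = 0.8727
  Sd branch = 0.0175·Sd^0.57·e^(0.008·RH+0.085·T) = 1.824 μm/a
  sum: 0.8727 + 1.824 → r_corr = 2.697 μm/a
  mass loss = 2.697 μm/a × 7.14 g/cm³ = 19.25 g·m⁻²·a⁻¹
copper: T>10 °C ⇒ hinge -0.080·(24.8−10) = -1.1840
  Pd branch = 0.0053·Pd^0.26·e^(0.059·RH+f) = 0.6382 μm/a
  Cl⁻ term: 0.01025·24.3^0.27·exp(0.036·90+0.049·24.8) = 2.088
  r_corr = 0.6382 + 2.088 = 2.726 μm/a
  mass loss = 2.726 μm/a × 8.96 g/cm³ = 24.43 g·m⁻²·a⁻¹
Ordering by g·m⁻²·a⁻¹: copper (24.4) > zinc (19.3)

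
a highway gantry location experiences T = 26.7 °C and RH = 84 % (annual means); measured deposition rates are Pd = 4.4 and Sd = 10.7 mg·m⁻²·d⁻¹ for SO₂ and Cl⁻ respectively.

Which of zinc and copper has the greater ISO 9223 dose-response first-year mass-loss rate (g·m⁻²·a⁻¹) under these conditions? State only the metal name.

zinc: f(T) = -0.071·(T−10) [T>10 °C] = -1.1857
  Pd branch = 0.0129·Pd^0.44·e^(0.046·RH+f) = 0.3605 μm/a
  Sd branch = 0.0175·Sd^0.57·e^(0.008·RH+0.085·T) = 1.28 μm/a
  r_corr = 0.3605 + 1.28 = 1.641 μm/a
  mass loss = 1.641 μm/a × 7.14 g/cm³ = 11.71 g·m⁻²·a⁻¹
copper: temperature factor f = -0.080·(16.7) = -1.3360
  SO₂ term: 0.0053·4.4^0.26·exp(0.059·84-1.3360) = 0.2909
  Sd branch = 0.01025·Sd^0.27·e^(0.036·RH+0.049·T) = 1.48 μm/a
  sum: 0.2909 + 1.48 → r_corr = 1.771 μm/a
  mass loss = 1.771 μm/a × 8.96 g/cm³ = 15.86 g·m⁻²·a⁻¹
Ordering by g·m⁻²·a⁻¹: copper (15.9) > zinc (11.7)

copper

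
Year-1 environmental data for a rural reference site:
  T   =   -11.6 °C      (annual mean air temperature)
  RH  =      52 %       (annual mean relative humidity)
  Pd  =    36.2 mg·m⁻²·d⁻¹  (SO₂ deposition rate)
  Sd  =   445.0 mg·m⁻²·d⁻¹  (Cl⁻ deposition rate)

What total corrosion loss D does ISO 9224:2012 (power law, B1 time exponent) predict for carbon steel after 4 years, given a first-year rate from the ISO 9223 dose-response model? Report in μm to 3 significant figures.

D(4) = 34.9 μm

carbon steel: temperature factor f = +0.150·(-21.6) = -3.2400
  sulphur-dioxide contribution → 1.268 μm/a
  chloride contribution → 15.64 μm/a
  ⇒ r_corr(carbon steel) = 16.91 μm/a
ISO 9224: D(t) = r_corr · t^b with b = 0.523 (carbon steel, B1)
  D(4) = 16.91 × 4^0.523 = 16.91 × 2.065 = 34.92 μm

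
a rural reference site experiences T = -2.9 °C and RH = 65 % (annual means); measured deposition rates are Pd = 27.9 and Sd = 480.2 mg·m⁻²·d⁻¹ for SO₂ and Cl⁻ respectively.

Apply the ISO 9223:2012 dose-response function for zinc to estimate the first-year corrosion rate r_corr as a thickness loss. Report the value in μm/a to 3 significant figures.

zinc: f(T) = +0.038·(T−10) [T≤10 °C] = -0.4902
  sulphur-dioxide contribution → 0.6797 μm/a
  chloride contribution → 0.7767 μm/a
  ⇒ r_corr(zinc) = 1.456 μm/a

r_corr = 1.46 μm/a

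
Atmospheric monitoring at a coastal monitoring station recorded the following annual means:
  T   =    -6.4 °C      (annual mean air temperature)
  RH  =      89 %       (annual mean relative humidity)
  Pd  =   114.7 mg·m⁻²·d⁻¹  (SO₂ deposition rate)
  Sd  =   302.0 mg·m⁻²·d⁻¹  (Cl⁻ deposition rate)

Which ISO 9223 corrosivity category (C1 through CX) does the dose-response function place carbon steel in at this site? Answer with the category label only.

C4

carbon steel: temperature factor f = +0.150·(-16.4) = -2.4600
  Pd branch = 1.77·Pd^0.52·e^(0.02·RH+f) = 10.56 μm/a
  Sd branch = 0.102·Sd^0.62·e^(0.033·RH+0.04·T) = 51.35 μm/a
  sum: 10.56 + 51.35 → r_corr = 61.91 μm/a
ISO 9223 Table 2 (carbon steel): 50 < 61.9 ≤ 80 μm/a ⇒ C4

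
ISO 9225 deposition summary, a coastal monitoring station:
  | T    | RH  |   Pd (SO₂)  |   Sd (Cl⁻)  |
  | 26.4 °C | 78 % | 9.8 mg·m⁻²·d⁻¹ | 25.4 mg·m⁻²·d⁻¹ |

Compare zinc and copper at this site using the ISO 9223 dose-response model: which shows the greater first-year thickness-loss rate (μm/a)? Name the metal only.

zinc

zinc: temperature factor f = -0.071·(16.4) = -1.1644
  sulphur-dioxide contribution → 0.3975 μm/a
  chloride contribution → 1.947 μm/a
  ⇒ r_corr(zinc) = 2.344 μm/a
copper: T>10 °C ⇒ hinge -0.080·(26.4−10) = -1.3120
  sulphur-dioxide contribution → 0.2575 μm/a
  chloride contribution → 1.484 μm/a
  ⇒ r_corr(copper) = 1.741 μm/a
Ordering by μm/a: zinc (2.34) > copper (1.74)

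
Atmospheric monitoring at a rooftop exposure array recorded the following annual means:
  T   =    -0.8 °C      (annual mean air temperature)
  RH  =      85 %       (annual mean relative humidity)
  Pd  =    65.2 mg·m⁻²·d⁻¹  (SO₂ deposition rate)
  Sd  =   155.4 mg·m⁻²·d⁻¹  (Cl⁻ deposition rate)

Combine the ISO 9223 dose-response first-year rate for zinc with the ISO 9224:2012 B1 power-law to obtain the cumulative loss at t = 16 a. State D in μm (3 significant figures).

zinc: f(T) = +0.038·(T−10) [T≤10 °C] = -0.4104
  SO₂ term: 0.0129·65.2^0.44·exp(0.046·85-0.4104) = 2.684
  Sd branch = 0.0175·Sd^0.57·e^(0.008·RH+0.085·T) = 0.5727 μm/a
  sum: 2.684 + 0.5727 → r_corr = 3.256 μm/a
Long-term exponent b (ISO 9224 Table 2, B1) = 0.813
  D(16) = 3.256 × 16^0.813 = 3.256 × 9.527 = 31.02 μm

D(16) = 31.0 μm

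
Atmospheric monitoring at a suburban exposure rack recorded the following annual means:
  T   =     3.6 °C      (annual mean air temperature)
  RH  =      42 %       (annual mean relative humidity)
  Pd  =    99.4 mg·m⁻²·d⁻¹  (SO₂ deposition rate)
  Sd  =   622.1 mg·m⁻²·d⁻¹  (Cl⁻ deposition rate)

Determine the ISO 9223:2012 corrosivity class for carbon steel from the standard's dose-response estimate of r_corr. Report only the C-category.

carbon steel: temperature factor f = +0.150·(-6.4) = -0.9600
  sulphur-dioxide contribution → 17.16 μm/a
  chloride contribution → 25.43 μm/a
  ⇒ r_corr(carbon steel) = 42.58 μm/a
42.6 μm/a falls in (25, 50] for carbon steel → category C3

C3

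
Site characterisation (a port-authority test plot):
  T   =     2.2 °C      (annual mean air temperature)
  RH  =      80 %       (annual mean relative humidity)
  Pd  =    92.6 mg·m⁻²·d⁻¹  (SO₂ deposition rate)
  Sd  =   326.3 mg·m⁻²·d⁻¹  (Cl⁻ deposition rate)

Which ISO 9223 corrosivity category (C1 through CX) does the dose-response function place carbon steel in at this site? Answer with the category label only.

carbon steel: f(T) = +0.150·(T−10) [T≤10 °C] = -1.1700
  Pd branch = 1.77·Pd^0.52·e^(0.02·RH+f) = 28.67 μm/a
  Sd branch = 0.102·Sd^0.62·e^(0.033·RH+0.04·T) = 56.47 μm/a
  sum: 28.67 + 56.47 → r_corr = 85.13 μm/a
85.1 μm/a falls in (80, 200] for carbon steel → category C5

C5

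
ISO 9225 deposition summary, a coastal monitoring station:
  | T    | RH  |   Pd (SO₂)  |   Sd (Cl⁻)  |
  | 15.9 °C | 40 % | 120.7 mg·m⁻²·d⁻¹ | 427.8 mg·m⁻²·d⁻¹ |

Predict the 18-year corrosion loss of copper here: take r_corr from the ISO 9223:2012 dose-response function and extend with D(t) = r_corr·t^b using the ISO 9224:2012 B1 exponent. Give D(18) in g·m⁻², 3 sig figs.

D(18) = 37.3 g·m⁻²

copper: T>10 °C ⇒ hinge -0.080·(15.9−10) = -0.4720
  Pd branch = 0.0053·Pd^0.26·e^(0.059·RH+f) = 0.1217 μm/a
  Cl⁻ term: 0.01025·427.8^0.27·exp(0.036·40+0.049·15.9) = 0.4841
  r_corr = 0.1217 + 0.4841 = 0.6058 μm/a
Power-law: D(18) = r_corr · 18^0.667
  D(18) = 0.6058 × 18^0.667 = 0.6058 × 6.875 = 4.165 μm
  Mass loss = 4.165 μm × 8.96 g/cm³ = 37.32 g·m⁻²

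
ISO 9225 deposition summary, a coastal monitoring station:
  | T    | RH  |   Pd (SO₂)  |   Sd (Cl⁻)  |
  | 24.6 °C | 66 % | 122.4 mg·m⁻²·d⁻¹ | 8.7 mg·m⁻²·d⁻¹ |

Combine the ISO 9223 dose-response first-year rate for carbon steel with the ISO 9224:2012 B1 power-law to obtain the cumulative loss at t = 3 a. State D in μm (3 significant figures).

D(3) = 81.5 μm

carbon steel: temperature factor f = -0.054·(14.6) = -0.7884
  sulphur-dioxide contribution → 36.69 μm/a
  chloride contribution → 9.212 μm/a
  total first-year rate 45.9 μm/a
ISO 9224: D(t) = r_corr · t^b with b = 0.523 (carbon steel, B1)
  D(3) = 45.9 × 3^0.523 = 45.9 × 1.776 = 81.53 μm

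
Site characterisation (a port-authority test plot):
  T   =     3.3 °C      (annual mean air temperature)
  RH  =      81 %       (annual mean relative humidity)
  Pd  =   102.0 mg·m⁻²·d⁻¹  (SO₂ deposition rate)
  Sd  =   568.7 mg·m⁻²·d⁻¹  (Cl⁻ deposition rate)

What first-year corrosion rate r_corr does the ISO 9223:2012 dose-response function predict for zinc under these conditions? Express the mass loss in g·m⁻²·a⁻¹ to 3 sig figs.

zinc: temperature factor f = +0.038·(-6.7) = -0.2546
  Pd branch = 0.0129·Pd^0.44·e^(0.046·RH+f) = 3.177 μm/a
  Cl⁻ term: 0.0175·568.7^0.57·exp(0.008·81+0.085·3.3) = 1.647
  sum: 3.177 + 1.647 → r_corr = 4.823 μm/a
Convert to mass loss: 4.823 μm/a × 7.14 g/cm³ = 34.44 g·m⁻²·a⁻¹

r_corr = 34.4 g·m⁻²·a⁻¹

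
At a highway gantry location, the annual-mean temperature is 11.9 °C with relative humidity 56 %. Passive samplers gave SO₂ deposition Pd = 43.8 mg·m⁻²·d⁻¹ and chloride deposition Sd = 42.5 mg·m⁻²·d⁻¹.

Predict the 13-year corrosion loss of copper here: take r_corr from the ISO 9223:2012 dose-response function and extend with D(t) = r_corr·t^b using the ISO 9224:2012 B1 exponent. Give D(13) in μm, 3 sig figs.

copper: T>10 °C ⇒ hinge -0.080·(11.9−10) = -0.1520
  Pd branch = 0.0053·Pd^0.26·e^(0.059·RH+f) = 0.3311 μm/a
  Cl⁻ term: 0.01025·42.5^0.27·exp(0.036·56+0.049·11.9) = 0.3795
  r_corr = 0.3311 + 0.3795 = 0.7106 μm/a
ISO 9224: D(t) = r_corr · t^b with b = 0.667 (copper, B1)
  D(13) = 0.7106 × 13^0.667 = 0.7106 × 5.534 = 3.932 μm

D(13) = 3.93 μm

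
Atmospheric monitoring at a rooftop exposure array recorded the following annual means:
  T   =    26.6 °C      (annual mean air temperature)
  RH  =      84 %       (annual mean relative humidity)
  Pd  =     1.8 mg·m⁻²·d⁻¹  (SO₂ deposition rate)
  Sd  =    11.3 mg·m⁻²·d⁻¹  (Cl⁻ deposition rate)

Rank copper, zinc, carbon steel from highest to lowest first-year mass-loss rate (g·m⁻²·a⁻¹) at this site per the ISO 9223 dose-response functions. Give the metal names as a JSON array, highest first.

["carbon steel", "copper", "zinc"]

copper: f(T) = -0.080·(T−10) [T>10 °C] = -1.3280
  sulphur-dioxide contribution → 0.2324 μm/a
  chloride contribution → 1.494 μm/a
  ⇒ r_corr(copper) = 1.727 μm/a
  mass loss = 1.727 μm/a × 8.96 g/cm³ = 15.47 g·m⁻²·a⁻¹
zinc: temperature factor f = -0.071·(16.6) = -1.1786
  sulphur-dioxide contribution → 0.245 μm/a
  chloride contribution → 1.309 μm/a
  ⇒ r_corr(zinc) = 1.554 μm/a
  mass loss = 1.554 μm/a × 7.14 g/cm³ = 11.1 g·m⁻²·a⁻¹
carbon steel: T>10 °C ⇒ hinge -0.054·(26.6−10) = -0.8964
  sulphur-dioxide contribution → 5.261 μm/a
  chloride contribution → 21.26 μm/a
  ⇒ r_corr(carbon steel) = 26.52 μm/a
  mass loss = 26.52 μm/a × 7.85 g/cm³ = 208.1 g·m⁻²·a⁻¹
Ordering by g·m⁻²·a⁻¹: carbon steel (208) > copper (15.5) > zinc (11.1)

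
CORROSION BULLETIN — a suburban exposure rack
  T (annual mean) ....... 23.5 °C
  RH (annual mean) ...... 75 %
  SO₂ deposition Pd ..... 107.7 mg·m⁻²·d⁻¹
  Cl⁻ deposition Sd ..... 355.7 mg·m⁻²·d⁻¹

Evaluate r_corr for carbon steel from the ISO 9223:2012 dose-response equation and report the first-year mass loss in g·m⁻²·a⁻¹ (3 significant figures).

r_corr = 1.27e+03 g·m⁻²·a⁻¹

carbon steel: f(T) = -0.054·(T−10) [T>10 °C] = -0.7290
  Pd branch = 1.77·Pd^0.52·e^(0.02·RH+f) = 43.61 μm/a
  Sd branch = 0.102·Sd^0.62·e^(0.033·RH+0.04·T) = 118.4 μm/a
  sum: 43.61 + 118.4 → r_corr = 162 μm/a
Convert to mass loss: 162 μm/a × 7.85 g/cm³ = 1272 g·m⁻²·a⁻¹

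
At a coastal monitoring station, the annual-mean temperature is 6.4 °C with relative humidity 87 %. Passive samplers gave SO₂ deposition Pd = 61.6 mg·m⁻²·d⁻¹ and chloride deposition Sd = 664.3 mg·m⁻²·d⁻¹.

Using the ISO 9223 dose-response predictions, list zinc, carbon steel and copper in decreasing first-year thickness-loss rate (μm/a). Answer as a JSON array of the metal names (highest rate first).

["carbon steel", "zinc", "copper"]

zinc: T≤10 °C ⇒ hinge +0.038·(6.4−10) = -0.1368
  sulphur-dioxide contribution → 3.773 μm/a
  chloride contribution → 2.456 μm/a
  ⇒ r_corr(zinc) = 6.229 μm/a
carbon steel: temperature factor f = +0.150·(-3.6) = -0.5400
  sulphur-dioxide contribution → 50.09 μm/a
  chloride contribution → 130.8 μm/a
  total first-year rate 180.9 μm/a
copper: temperature factor f = +0.126·(-3.6) = -0.4536
  sulphur-dioxide contribution → 1.666 μm/a
  chloride contribution → 1.859 μm/a
  ⇒ r_corr(copper) = 3.525 μm/a
Ordering by μm/a: carbon steel (181) > zinc (6.23) > copper (3.53)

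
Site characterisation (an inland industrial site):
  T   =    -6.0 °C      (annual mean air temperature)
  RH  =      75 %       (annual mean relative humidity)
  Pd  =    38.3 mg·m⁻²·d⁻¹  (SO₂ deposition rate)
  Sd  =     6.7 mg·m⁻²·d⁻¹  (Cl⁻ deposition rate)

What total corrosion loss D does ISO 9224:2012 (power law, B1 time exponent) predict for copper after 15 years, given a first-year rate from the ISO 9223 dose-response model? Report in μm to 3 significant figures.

D(15) = 2.08 μm

copper: temperature factor f = +0.126·(-16.0) = -2.0160
  SO₂ term: 0.0053·38.3^0.26·exp(0.059·75-2.0160) = 0.1521
  Cl⁻ term: 0.01025·6.7^0.27·exp(0.036·75+0.049·-6.0) = 0.19
  sum: 0.1521 + 0.19 → r_corr = 0.3421 μm/a
Power-law: D(15) = r_corr · 15^0.667
  D(15) = 0.3421 × 15^0.667 = 0.3421 × 6.088 = 2.082 μm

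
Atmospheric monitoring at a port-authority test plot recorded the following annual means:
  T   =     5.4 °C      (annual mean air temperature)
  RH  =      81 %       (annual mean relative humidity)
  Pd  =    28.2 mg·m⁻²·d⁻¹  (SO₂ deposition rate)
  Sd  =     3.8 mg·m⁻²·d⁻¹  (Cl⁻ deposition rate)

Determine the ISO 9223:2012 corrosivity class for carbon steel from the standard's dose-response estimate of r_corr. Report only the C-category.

C3

carbon steel: T≤10 °C ⇒ hinge +0.150·(5.4−10) = -0.6900
  Pd branch = 1.77·Pd^0.52·e^(0.02·RH+f) = 25.47 μm/a
  Cl⁻ term: 0.102·3.8^0.62·exp(0.033·81+0.04·5.4) = 4.195
  r_corr = 25.47 + 4.195 = 29.66 μm/a
Category bounds: 25…50 μm/a bracket r_corr ⇒ C3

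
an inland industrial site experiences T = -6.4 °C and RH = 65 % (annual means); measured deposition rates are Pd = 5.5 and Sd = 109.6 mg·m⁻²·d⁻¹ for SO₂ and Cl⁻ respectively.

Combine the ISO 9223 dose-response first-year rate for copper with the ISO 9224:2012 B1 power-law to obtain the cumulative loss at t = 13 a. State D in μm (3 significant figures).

D(13) = 1.80 μm

copper: T≤10 °C ⇒ hinge +0.126·(-6.4−10) = -2.0664
  Pd branch = 0.0053·Pd^0.26·e^(0.059·RH+f) = 0.0484 μm/a
  Cl⁻ term: 0.01025·109.6^0.27·exp(0.036·65+0.049·-6.4) = 0.2764
  r_corr = 0.0484 + 0.2764 = 0.3248 μm/a
Power-law: D(13) = r_corr · 13^0.667
  D(13) = 0.3248 × 13^0.667 = 0.3248 × 5.534 = 1.797 μm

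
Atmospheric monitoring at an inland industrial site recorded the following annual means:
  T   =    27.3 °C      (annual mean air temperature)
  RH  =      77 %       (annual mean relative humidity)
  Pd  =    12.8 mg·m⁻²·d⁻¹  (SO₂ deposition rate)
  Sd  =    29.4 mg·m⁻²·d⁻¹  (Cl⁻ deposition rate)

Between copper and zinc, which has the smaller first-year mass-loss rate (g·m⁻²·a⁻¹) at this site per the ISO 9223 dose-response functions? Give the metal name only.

copper: T>10 °C ⇒ hinge -0.080·(27.3−10) = -1.3840
  Pd branch = 0.0053·Pd^0.26·e^(0.059·RH+f) = 0.2422 μm/a
  Sd branch = 0.01025·Sd^0.27·e^(0.036·RH+0.049·T) = 1.556 μm/a
  sum: 0.2422 + 1.556 → r_corr = 1.798 μm/a
  mass loss = 1.798 μm/a × 8.96 g/cm³ = 16.11 g·m⁻²·a⁻¹
zinc: temperature factor f = -0.071·(17.3) = -1.2283
  Pd branch = 0.0129·Pd^0.44·e^(0.046·RH+f) = 0.4005 μm/a
  Sd branch = 0.0175·Sd^0.57·e^(0.008·RH+0.085·T) = 2.266 μm/a
  sum: 0.4005 + 2.266 → r_corr = 2.667 μm/a
  mass loss = 2.667 μm/a × 7.14 g/cm³ = 19.04 g·m⁻²·a⁻¹
Ordering by g·m⁻²·a⁻¹: zinc (19) > copper (16.1)

copper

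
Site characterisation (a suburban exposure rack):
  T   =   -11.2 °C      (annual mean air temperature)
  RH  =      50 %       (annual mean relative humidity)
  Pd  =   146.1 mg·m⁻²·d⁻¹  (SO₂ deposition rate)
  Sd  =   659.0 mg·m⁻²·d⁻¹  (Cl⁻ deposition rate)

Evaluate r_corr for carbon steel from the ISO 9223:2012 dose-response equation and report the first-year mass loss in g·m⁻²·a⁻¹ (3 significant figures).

carbon steel: temperature factor f = +0.150·(-21.2) = -3.1800
  SO₂ term: 1.77·146.1^0.52·exp(0.02·50-3.1800) = 2.672
  Cl⁻ term: 0.102·659.0^0.62·exp(0.033·50+0.04·-11.2) = 18.98
  sum: 2.672 + 18.98 → r_corr = 21.65 μm/a
Convert to mass loss: 21.65 μm/a × 7.85 g/cm³ = 170 g·m⁻²·a⁻¹

r_corr = 170 g·m⁻²·a⁻¹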